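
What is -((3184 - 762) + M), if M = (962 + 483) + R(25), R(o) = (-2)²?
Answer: -3871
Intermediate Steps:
R(o) = 4
M = 1449 (M = (962 + 483) + 4 = 1445 + 4 = 1449)
-((3184 - 762) + M) = -((3184 - 762) + 1449) = -(2422 + 1449) = -1*3871 = -3871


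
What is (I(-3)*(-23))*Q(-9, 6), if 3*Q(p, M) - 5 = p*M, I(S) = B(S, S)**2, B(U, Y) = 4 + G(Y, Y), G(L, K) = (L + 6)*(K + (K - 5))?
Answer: 947807/3 ≈ 3.1594e+5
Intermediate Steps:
G(L, K) = (-5 + 2*K)*(6 + L) (G(L, K) = (6 + L)*(K + (-5 + K)) = (6 + L)*(-5 + 2*K) = (-5 + 2*K)*(6 + L))
B(U, Y) = -26 + 2*Y**2 + 7*Y (B(U, Y) = 4 + (-30 - 5*Y + 12*Y + 2*Y*Y) = 4 + (-30 - 5*Y + 12*Y + 2*Y**2) = 4 + (-30 + 2*Y**2 + 7*Y) = -26 + 2*Y**2 + 7*Y)
I(S) = (-26 + 2*S**2 + 7*S)**2
Q(p, M) = 5/3 + M*p/3 (Q(p, M) = 5/3 + (p*M)/3 = 5/3 + (M*p)/3 = 5/3 + M*p/3)
(I(-3)*(-23))*Q(-9, 6) = ((-26 + 2*(-3)**2 + 7*(-3))**2*(-23))*(5/3 + (1/3)*6*(-9)) = ((-26 + 2*9 - 21)**2*(-23))*(5/3 - 18) = ((-26 + 18 - 21)**2*(-23))*(-49/3) = ((-29)**2*(-23))*(-49/3) = (841*(-23))*(-49/3) = -19343*(-49/3) = 947807/3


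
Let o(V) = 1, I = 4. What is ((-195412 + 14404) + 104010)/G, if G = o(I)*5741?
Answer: -76998/5741 ≈ -13.412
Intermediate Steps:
G = 5741 (G = 1*5741 = 5741)
((-195412 + 14404) + 104010)/G = ((-195412 + 14404) + 104010)/5741 = (-181008 + 104010)*(1/5741) = -76998*1/5741 = -76998/5741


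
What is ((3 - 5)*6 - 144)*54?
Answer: -8424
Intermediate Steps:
((3 - 5)*6 - 144)*54 = (-2*6 - 144)*54 = (-12 - 144)*54 = -156*54 = -8424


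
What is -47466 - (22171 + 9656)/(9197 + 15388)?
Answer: -388994479/8195 ≈ -47467.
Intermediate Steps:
-47466 - (22171 + 9656)/(9197 + 15388) = -47466 - 31827/24585 = -47466 - 1*10609/8195 = -47466 - 10609/8195 = -388994479/8195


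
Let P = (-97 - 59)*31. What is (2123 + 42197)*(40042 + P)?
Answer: 1560329920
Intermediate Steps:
P = -4836 (P = -156*31 = -4836)
(2123 + 42197)*(40042 + P) = (2123 + 42197)*(40042 - 4836) = 44320*35206 = 1560329920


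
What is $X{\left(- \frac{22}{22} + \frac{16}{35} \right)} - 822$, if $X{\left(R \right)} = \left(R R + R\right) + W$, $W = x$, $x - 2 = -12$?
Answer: $- \frac{1019504}{1225} \approx -832.25$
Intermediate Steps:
$x = -10$ ($x = 2 - 12 = -10$)
$W = -10$
$X{\left(R \right)} = -10 + R + R^{2}$ ($X{\left(R \right)} = \left(R R + R\right) - 10 = \left(R^{2} + R\right) - 10 = \left(R + R^{2}\right) - 10 = -10 + R + R^{2}$)
$X{\left(- \frac{22}{22} + \frac{16}{35} \right)} - 822 = \left(-10 + \left(- \frac{22}{22} + \frac{16}{35}\right) + \left(- \frac{22}{22} + \frac{16}{35}\right)^{2}\right) - 822 = \left(-10 + \left(\left(-22\right) \frac{1}{22} + 16 \cdot \frac{1}{35}\right) + \left(\left(-22\right) \frac{1}{22} + 16 \cdot \frac{1}{35}\right)^{2}\right) - 822 = \left(-10 + \left(-1 + \frac{16}{35}\right) + \left(-1 + \frac{16}{35}\right)^{2}\right) - 822 = \left(-10 - \frac{19}{35} + \left(- \frac{19}{35}\right)^{2}\right) - 822 = \left(-10 - \frac{19}{35} + \frac{361}{1225}\right) - 822 = - \frac{12554}{1225} - 822 = - \frac{1019504}{1225}$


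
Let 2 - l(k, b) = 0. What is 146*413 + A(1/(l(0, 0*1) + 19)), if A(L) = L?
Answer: 1266259/21 ≈ 60298.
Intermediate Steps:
l(k, b) = 2 (l(k, b) = 2 - 1*0 = 2 + 0 = 2)
146*413 + A(1/(l(0, 0*1) + 19)) = 146*413 + 1/(2 + 19) = 60298 + 1/21 = 1266259/21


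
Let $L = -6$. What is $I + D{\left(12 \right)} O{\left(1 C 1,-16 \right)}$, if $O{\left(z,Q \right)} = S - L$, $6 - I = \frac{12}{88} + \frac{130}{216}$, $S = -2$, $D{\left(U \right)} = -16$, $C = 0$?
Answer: $- \frac{69781}{1188} \approx -58.738$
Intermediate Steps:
$I = \frac{6251}{1188}$ ($I = 6 - \left(\frac{12}{88} + \frac{130}{216}\right) = 6 - \left(12 \cdot \frac{1}{88} + 130 \cdot \frac{1}{216}\right) = 6 - \left(\frac{3}{22} + \frac{65}{108}\right) = 6 - \frac{877}{1188} = \frac{6251}{1188} \approx 5.2618$)
$O{\left(z,Q \right)} = 4$ ($O{\left(z,Q \right)} = -2 - -6 = -2 + 6 = 4$)
$I + D{\left(12 \right)} O{\left(1 C 1,-16 \right)} = \frac{6251}{1188} - 64 = - \frac{69781}{1188}$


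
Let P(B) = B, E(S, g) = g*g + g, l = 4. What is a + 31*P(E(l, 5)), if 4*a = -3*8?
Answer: 924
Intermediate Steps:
E(S, g) = g + g**2 (E(S, g) = g**2 + g = g + g**2)
a = -6 (a = (-3*8)/4 = (1/4)*(-24) = -6)
a + 31*P(E(l, 5)) = -6 + 31*(5*(1 + 5)) = -6 + 31*(5*6) = -6 + 31*30 = -6 + 930 = 924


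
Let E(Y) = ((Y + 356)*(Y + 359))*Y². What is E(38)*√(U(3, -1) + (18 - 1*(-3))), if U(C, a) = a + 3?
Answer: 225867592*√23 ≈ 1.0832e+9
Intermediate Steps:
U(C, a) = 3 + a
E(Y) = Y²*(356 + Y)*(359 + Y) (E(Y) = ((356 + Y)*(359 + Y))*Y² = Y²*(356 + Y)*(359 + Y))
E(38)*√(U(3, -1) + (18 - 1*(-3))) = (38²*(127804 + 38² + 715*38))*√((3 - 1) + (18 - 1*(-3))) = (1444*(127804 + 1444 + 27170))*√(2 + (18 + 3)) = (1444*156418)*√(2 + 21) = 225867592*√23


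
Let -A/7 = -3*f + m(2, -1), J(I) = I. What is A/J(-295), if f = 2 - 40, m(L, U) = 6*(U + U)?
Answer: 714/295 ≈ 2.4203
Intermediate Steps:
m(L, U) = 12*U (m(L, U) = 6*(2*U) = 12*U)
f = -38
A = -714 (A = -7*(-3*(-38) + 12*(-1)) = -7*(114 - 12) = -7*102 = -714)
A/J(-295) = -714/(-295) = -714*(-1/295) = 714/295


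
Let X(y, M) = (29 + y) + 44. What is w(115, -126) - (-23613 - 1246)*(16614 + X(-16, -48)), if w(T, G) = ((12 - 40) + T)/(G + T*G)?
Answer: 69623297351/168 ≈ 4.1442e+8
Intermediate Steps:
X(y, M) = 73 + y
w(T, G) = (-28 + T)/(G + G*T)
w(115, -126) - (-23613 - 1246)*(16614 + X(-16, -48)) = (-28 + 115)/((-126)*(1 + 115)) - (-23613 - 1246)*(16614 + (73 - 16)) = -1/126*87/116 - (-24859)*(16614 + 57) = -1/126*1/116*87 - (-24859)*16671 = -1/168 - 1*(-414424389) = -1/168 + 414424389 = 69623297351/168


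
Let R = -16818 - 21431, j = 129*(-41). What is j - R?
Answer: 32960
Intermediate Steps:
j = -5289
R = -38249
j - R = -5289 - 1*(-38249) = -5289 + 38249 = 32960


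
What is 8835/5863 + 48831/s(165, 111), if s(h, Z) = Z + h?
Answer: 96244871/539396 ≈ 178.43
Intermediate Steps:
8835/5863 + 48831/s(165, 111) = 8835/5863 + 48831/(111 + 165) = 8835*(1/5863) + 48831/276 = 8835/5863 + 48831*(1/276) = 8835/5863 + 16277/92 = 96244871/539396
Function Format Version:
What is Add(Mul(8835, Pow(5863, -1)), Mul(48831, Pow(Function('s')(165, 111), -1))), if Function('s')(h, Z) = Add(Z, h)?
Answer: Rational(96244871, 539396) ≈ 178.43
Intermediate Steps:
Add(Mul(8835, Pow(5863, -1)), Mul(48831, Pow(Function('s')(165, 111), -1))) = Add(Mul(8835, Pow(5863, -1)), Mul(48831, Pow(Add(111, 165), -1))) = Add(Mul(8835, Rational(1, 5863)), Mul(48831, Pow(276, -1))) = Add(Rational(8835, 5863), Mul(48831, Rational(1, 276))) = Add(Rational(8835, 5863), Rational(16277, 92)) = Rational(96244871, 539396)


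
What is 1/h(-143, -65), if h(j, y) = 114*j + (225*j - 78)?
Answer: -1/48555 ≈ -2.0595e-5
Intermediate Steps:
h(j, y) = -78 + 339*j (h(j, y) = 114*j + (-78 + 225*j) = -78 + 339*j)
1/h(-143, -65) = 1/(-78 + 339*(-143)) = 1/(-78 - 48477) = 1/(-48555) = -1/48555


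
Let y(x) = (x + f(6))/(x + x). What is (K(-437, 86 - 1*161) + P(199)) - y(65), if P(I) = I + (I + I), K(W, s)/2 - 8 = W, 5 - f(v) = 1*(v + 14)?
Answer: -3398/13 ≈ -261.38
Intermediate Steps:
f(v) = -9 - v (f(v) = 5 - (v + 14) = 5 - (14 + v) = 5 + (-14 - v) = -9 - v)
K(W, s) = 16 + 2*W
P(I) = 3*I (P(I) = I + 2*I = 3*I)
y(x) = (-15 + x)/(2*x) (y(x) = (x + (-9 - 1*6))/(x + x) = (x + (-9 - 6))/((2*x)) = (x - 15)*(1/(2*x)) = (-15 + x)*(1/(2*x)) = (-15 + x)/(2*x))
(K(-437, 86 - 1*161) + P(199)) - y(65) = ((16 + 2*(-437)) + 3*199) - (-15 + 65)/(2*65) = ((16 - 874) + 597) - 50/(2*65) = (-858 + 597) - 1*5/13 = -261 - 5/13 = -3398/13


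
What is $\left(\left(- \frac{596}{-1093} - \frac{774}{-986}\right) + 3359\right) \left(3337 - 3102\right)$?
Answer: $\frac{425516993350}{538849} \approx 7.8968 \cdot 10^{5}$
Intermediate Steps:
$\left(\left(- \frac{596}{-1093} - \frac{774}{-986}\right) + 3359\right) \left(3337 - 3102\right) = \left(\left(\left(-596\right) \left(- \frac{1}{1093}\right) - - \frac{387}{493}\right) + 3359\right) 235 = \left(\left(\frac{596}{1093} + \frac{387}{493}\right) + 3359\right) 235 = \left(\frac{716819}{538849} + 3359\right) 235 = \frac{1810710610}{538849} \cdot 235 = \frac{425516993350}{538849}$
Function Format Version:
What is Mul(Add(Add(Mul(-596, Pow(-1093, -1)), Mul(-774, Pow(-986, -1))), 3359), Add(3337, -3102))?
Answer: Rational(425516993350, 538849) ≈ 7.8968e+5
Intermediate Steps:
Mul(Add(Add(Mul(-596, Pow(-1093, -1)), Mul(-774, Pow(-986, -1))), 3359), Add(3337, -3102)) = Mul(Add(Add(Mul(-596, Rational(-1, 1093)), Mul(-774, Rational(-1, 986))), 3359), 235) = Mul(Add(Add(Rational(596, 1093), Rational(387, 493)), 3359), 235) = Mul(Add(Rational(716819, 538849), 3359), 235) = Mul(Rational(1810710610, 538849), 235) = Rational(425516993350, 538849)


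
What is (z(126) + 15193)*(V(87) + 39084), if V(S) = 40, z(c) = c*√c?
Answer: 594410932 + 14788872*√14 ≈ 6.4975e+8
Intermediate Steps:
z(c) = c^(3/2)
(z(126) + 15193)*(V(87) + 39084) = (126^(3/2) + 15193)*(40 + 39084) = (378*√14 + 15193)*39124 = (15193 + 378*√14)*39124 = 594410932 + 14788872*√14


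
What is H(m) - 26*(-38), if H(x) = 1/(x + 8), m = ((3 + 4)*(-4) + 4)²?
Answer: 576993/584 ≈ 988.00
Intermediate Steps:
m = 576 (m = (7*(-4) + 4)² = (-28 + 4)² = (-24)² = 576)
H(x) = 1/(8 + x)
H(m) - 26*(-38) = 1/(8 + 576) - 26*(-38) = 1/584 + 988 = 576993/584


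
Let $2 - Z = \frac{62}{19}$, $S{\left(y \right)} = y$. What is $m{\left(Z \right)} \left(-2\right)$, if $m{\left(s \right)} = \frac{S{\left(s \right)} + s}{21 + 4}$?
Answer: $\frac{96}{475} \approx 0.20211$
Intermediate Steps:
$Z = - \frac{24}{19}$ ($Z = 2 - \frac{62}{19} = - \frac{24}{19} \approx -1.2632$)
$m{\left(s \right)} = \frac{2 s}{25}$ ($m{\left(s \right)} = \frac{s + s}{21 + 4} = \frac{2 s}{25}$)
$m{\left(Z \right)} \left(-2\right) = \frac{2}{25} \left(- \frac{24}{19}\right) \left(-2\right) = \left(- \frac{48}{475}\right) \left(-2\right) = \frac{96}{475}$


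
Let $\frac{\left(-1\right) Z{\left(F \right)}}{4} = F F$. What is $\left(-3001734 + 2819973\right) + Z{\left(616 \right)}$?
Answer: $-1699585$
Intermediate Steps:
$Z{\left(F \right)} = - 4 F^{2}$ ($Z{\left(F \right)} = - 4 F F = - 4 F^{2}$)
$\left(-3001734 + 2819973\right) + Z{\left(616 \right)} = \left(-3001734 + 2819973\right) - 4 \cdot 616^{2} = -181761 - 1517824 = -1699585$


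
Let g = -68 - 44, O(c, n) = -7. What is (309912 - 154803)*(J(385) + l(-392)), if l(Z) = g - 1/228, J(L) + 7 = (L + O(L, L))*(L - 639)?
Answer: -1133219580907/76 ≈ -1.4911e+10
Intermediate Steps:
g = -112
J(L) = -7 + (-639 + L)*(-7 + L) (J(L) = -7 + (L - 7)*(L - 639) = -7 + (-7 + L)*(-639 + L) = -7 + (-639 + L)*(-7 + L))
l(Z) = -25537/228 (l(Z) = -112 - 1/228 = -25537/228)
(309912 - 154803)*(J(385) + l(-392)) = (309912 - 154803)*((4466 + 385² - 646*385) - 25537/228) = 155109*((4466 + 148225 - 248710) - 25537/228) = 155109*(-96019 - 25537/228) = 155109*(-21917869/228) = -1133219580907/76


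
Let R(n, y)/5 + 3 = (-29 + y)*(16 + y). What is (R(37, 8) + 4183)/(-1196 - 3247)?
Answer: -1648/4443 ≈ -0.37092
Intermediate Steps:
R(n, y) = -15 + 5*(-29 + y)*(16 + y) (R(n, y) = -15 + 5*((-29 + y)*(16 + y)) = -15 + 5*(-29 + y)*(16 + y))
(R(37, 8) + 4183)/(-1196 - 3247) = ((-2335 - 65*8 + 5*8²) + 4183)/(-1196 - 3247) = ((-2335 - 520 + 5*64) + 4183)/(-4443) = ((-2335 - 520 + 320) + 4183)*(-1/4443) = (-2535 + 4183)*(-1/4443) = 1648*(-1/4443) = -1648/4443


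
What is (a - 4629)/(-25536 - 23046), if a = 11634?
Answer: -2335/16194 ≈ -0.14419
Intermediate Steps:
(a - 4629)/(-25536 - 23046) = (11634 - 4629)/(-25536 - 23046) = 7005/(-48582) = 7005*(-1/48582) = -2335/16194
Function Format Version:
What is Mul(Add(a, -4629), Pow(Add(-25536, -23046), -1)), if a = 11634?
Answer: Rational(-2335, 16194) ≈ -0.14419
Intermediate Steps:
Mul(Add(a, -4629), Pow(Add(-25536, -23046), -1)) = Mul(Add(11634, -4629), Pow(Add(-25536, -23046), -1)) = Mul(7005, Pow(-48582, -1)) = Mul(7005, Rational(-1, 48582)) = Rational(-2335, 16194)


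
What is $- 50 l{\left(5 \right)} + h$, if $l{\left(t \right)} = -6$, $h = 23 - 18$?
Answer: $305$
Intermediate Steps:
$h = 5$ ($h = 23 - 18 = 5$)
$- 50 l{\left(5 \right)} + h = \left(-50\right) \left(-6\right) + 5 = 300 + 5 = 305$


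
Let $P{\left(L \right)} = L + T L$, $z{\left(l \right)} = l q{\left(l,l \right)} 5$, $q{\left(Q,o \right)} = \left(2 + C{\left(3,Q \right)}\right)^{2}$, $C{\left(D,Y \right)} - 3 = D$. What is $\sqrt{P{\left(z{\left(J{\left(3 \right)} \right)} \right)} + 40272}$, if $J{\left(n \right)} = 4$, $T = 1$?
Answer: $4 \sqrt{2677} \approx 206.96$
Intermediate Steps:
$C{\left(D,Y \right)} = 3 + D$
$q{\left(Q,o \right)} = 64$ ($q{\left(Q,o \right)} = \left(2 + \left(3 + 3\right)\right)^{2} = \left(2 + 6\right)^{2} = 8^{2} = 64$)
$z{\left(l \right)} = 320 l$ ($z{\left(l \right)} = l 64 \cdot 5 = 64 l 5 = 320 l$)
$P{\left(L \right)} = 2 L$ ($P{\left(L \right)} = L + 1 L = L + L = 2 L$)
$\sqrt{P{\left(z{\left(J{\left(3 \right)} \right)} \right)} + 40272} = \sqrt{2 \cdot 320 \cdot 4 + 40272} = \sqrt{2 \cdot 1280 + 40272} = \sqrt{2560 + 40272} = \sqrt{42832} = 4 \sqrt{2677}$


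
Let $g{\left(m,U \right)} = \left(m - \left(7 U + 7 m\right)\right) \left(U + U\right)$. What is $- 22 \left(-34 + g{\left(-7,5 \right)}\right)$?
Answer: $-792$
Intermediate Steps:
$g{\left(m,U \right)} = 2 U \left(- 7 U - 6 m\right)$ ($g{\left(m,U \right)} = \left(m - \left(7 U + 7 m\right)\right) 2 U = \left(- 7 U - 6 m\right) 2 U = 2 U \left(- 7 U - 6 m\right)$)
$- 22 \left(-34 + g{\left(-7,5 \right)}\right) = - 22 \left(-34 - 10 \left(6 \left(-7\right) + 7 \cdot 5\right)\right) = - 22 \left(-34 - 10 \left(-42 + 35\right)\right) = - 22 \left(-34 - 10 \left(-7\right)\right) = - 22 \left(-34 + 70\right) = \left(-22\right) 36 = -792$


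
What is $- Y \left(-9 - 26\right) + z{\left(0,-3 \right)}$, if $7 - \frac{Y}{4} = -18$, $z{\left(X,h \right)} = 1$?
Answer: $3501$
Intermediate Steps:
$Y = 100$ ($Y = 28 - -72 = 28 + 72 = 100$)
$- Y \left(-9 - 26\right) + z{\left(0,-3 \right)} = \left(-1\right) 100 \left(-9 - 26\right) + 1 = - 100 \left(-9 - 26\right) + 1 = \left(-100\right) \left(-35\right) + 1 = 3500 + 1 = 3501$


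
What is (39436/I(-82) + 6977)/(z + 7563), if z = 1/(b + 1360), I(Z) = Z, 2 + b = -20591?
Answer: 5122497987/5963826298 ≈ 0.85893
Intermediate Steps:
b = -20593 (b = -2 - 20591 = -20593)
z = -1/19233 (z = 1/(-20593 + 1360) = 1/(-19233) = -1/19233 ≈ -5.1994e-5)
(39436/I(-82) + 6977)/(z + 7563) = (39436/(-82) + 6977)/(-1/19233 + 7563) = (39436*(-1/82) + 6977)/(145459178/19233) = (-19718/41 + 6977)*(19233/145459178) = (266339/41)*(19233/145459178) = 5122497987/5963826298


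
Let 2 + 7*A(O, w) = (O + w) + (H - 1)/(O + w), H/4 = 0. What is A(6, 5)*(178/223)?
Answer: 2492/2453 ≈ 1.0159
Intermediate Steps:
H = 0 (H = 4*0 = 0)
A(O, w) = -2/7 - 1/(7*(O + w)) + O/7 + w/7 (A(O, w) = -2/7 + ((O + w) + (0 - 1)/(O + w))/7 = -2/7 + ((O + w) - 1/(O + w))/7 = -2/7 + (O + w - 1/(O + w))/7 = -2/7 + (-1/(7*(O + w)) + O/7 + w/7) = -2/7 - 1/(7*(O + w)) + O/7 + w/7)
A(6, 5)*(178/223) = ((-1 + 6**2 + 5**2 - 2*6 - 2*5 + 2*6*5)/(7*(6 + 5)))*(178/223) = ((1/7)*(-1 + 36 + 25 - 12 - 10 + 60)/11)*(178*(1/223)) = ((1/7)*(1/11)*98)*(178/223) = (14/11)*(178/223) = 2492/2453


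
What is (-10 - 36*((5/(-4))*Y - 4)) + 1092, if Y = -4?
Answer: 1046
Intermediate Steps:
(-10 - 36*((5/(-4))*Y - 4)) + 1092 = (-10 - 36*((5/(-4))*(-4) - 4)) + 1092 = (-10 - 36*((5*(-¼))*(-4) - 4)) + 1092 = (-10 - 36*(-5/4*(-4) - 4)) + 1092 = (-10 - 36*(5 - 4)) + 1092 = (-10 - 36*1) + 1092 = (-10 - 36) + 1092 = -46 + 1092 = 1046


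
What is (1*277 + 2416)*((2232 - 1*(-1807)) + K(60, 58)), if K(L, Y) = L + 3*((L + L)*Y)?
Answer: 67268447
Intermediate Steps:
K(L, Y) = L + 6*L*Y (K(L, Y) = L + 3*((2*L)*Y) = L + 3*(2*L*Y) = L + 6*L*Y)
(1*277 + 2416)*((2232 - 1*(-1807)) + K(60, 58)) = (1*277 + 2416)*((2232 - 1*(-1807)) + 60*(1 + 6*58)) = (277 + 2416)*((2232 + 1807) + 60*(1 + 348)) = 2693*(4039 + 60*349) = 2693*(4039 + 20940) = 2693*24979 = 67268447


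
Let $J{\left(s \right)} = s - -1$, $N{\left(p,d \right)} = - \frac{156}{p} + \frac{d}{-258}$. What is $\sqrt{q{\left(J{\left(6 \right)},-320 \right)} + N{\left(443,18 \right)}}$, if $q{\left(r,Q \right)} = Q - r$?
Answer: $\frac{2 i \sqrt{29702438985}}{19049} \approx 18.095 i$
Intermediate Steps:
$N{\left(p,d \right)} = - \frac{156}{p} - \frac{d}{258}$ ($N{\left(p,d \right)} = - \frac{156}{p} + d \left(- \frac{1}{258}\right) = - \frac{156}{p} - \frac{d}{258}$)
$J{\left(s \right)} = 1 + s$ ($J{\left(s \right)} = s + 1 = 1 + s$)
$\sqrt{q{\left(J{\left(6 \right)},-320 \right)} + N{\left(443,18 \right)}} = \sqrt{\left(-320 - \left(1 + 6\right)\right) - \left(\frac{3}{43} + \frac{156}{443}\right)} = \sqrt{\left(-320 - 7\right) - \frac{8037}{19049}} = \sqrt{-327 - \frac{8037}{19049}} = \sqrt{- \frac{6237060}{19049}} = \frac{2 i \sqrt{29702438985}}{19049}$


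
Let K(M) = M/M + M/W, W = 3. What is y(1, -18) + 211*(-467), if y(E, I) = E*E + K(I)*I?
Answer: -98446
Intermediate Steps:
K(M) = 1 + M/3 (K(M) = M/M + M/3 = 1 + M*(⅓) = 1 + M/3)
y(E, I) = E² + I*(1 + I/3) (y(E, I) = E*E + (1 + I/3)*I = E² + I*(1 + I/3))
y(1, -18) + 211*(-467) = (-18 + 1² + (⅓)*(-18)²) + 211*(-467) = (-18 + 1 + (⅓)*324) - 98537 = (-18 + 1 + 108) - 98537 = 91 - 98537 = -98446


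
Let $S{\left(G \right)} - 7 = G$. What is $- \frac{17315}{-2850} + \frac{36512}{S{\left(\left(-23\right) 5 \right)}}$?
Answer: $- \frac{1703153}{5130} \approx -332.0$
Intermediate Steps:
$S{\left(G \right)} = 7 + G$
$- \frac{17315}{-2850} + \frac{36512}{S{\left(\left(-23\right) 5 \right)}} = - \frac{17315}{-2850} + \frac{36512}{7 - 115} = \left(-17315\right) \left(- \frac{1}{2850}\right) + \frac{36512}{7 - 115} = \frac{3463}{570} + \frac{36512}{-108} = \frac{3463}{570} + 36512 \left(- \frac{1}{108}\right) = \frac{3463}{570} - \frac{9128}{27} = - \frac{1703153}{5130}$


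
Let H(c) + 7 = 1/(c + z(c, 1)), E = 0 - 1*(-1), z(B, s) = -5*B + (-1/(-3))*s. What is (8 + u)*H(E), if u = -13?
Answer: 400/11 ≈ 36.364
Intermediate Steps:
z(B, s) = -5*B + s/3 (z(B, s) = -5*B + (-1*(-1/3))*s = -5*B + s/3)
E = 1 (E = 0 + 1 = 1)
H(c) = -7 + 1/(1/3 - 4*c) (H(c) = -7 + 1/(c + (-5*c + (1/3)*1)) = -7 + 1/(c + (-5*c + 1/3)) = -7 + 1/(c + (1/3 - 5*c)) = -7 + 1/(1/3 - 4*c))
(8 + u)*H(E) = (8 - 13)*(4*(1 - 21*1)/(-1 + 12*1)) = -20*(1 - 21)/(-1 + 12) = -20*(-20)/11 = -5*(-80/11) = 400/11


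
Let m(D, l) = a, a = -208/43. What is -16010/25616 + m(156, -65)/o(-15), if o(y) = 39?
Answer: -773/1032 ≈ -0.74903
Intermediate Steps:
a = -208/43 (a = -208*1/43 = -208/43 ≈ -4.8372)
m(D, l) = -208/43
-16010/25616 + m(156, -65)/o(-15) = -16010/25616 - 208/43/39 = -16010*1/25616 - 208/43*1/39 = -5/8 - 16/129 = -773/1032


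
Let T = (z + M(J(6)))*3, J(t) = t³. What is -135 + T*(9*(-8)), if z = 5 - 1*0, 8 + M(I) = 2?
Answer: 81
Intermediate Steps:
M(I) = -6 (M(I) = -8 + 2 = -6)
z = 5 (z = 5 + 0 = 5)
T = -3 (T = (5 - 6)*3 = -1*3 = -3)
-135 + T*(9*(-8)) = -135 - 27*(-8) = -135 - 3*(-72) = -135 + 216 = 81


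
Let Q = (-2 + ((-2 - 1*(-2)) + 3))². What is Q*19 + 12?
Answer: 31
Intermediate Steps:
Q = 1 (Q = (-2 + ((-2 + 2) + 3))² = (-2 + (0 + 3))² = (-2 + 3)² = 1² = 1)
Q*19 + 12 = 1*19 + 12 = 19 + 12 = 31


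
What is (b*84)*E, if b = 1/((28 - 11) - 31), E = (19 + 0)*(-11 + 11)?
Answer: 0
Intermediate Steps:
E = 0 (E = 19*0 = 0)
b = -1/14 (b = 1/(17 - 31) = 1/(-14) = -1/14 ≈ -0.071429)
(b*84)*E = -1/14*84*0 = -6*0 = 0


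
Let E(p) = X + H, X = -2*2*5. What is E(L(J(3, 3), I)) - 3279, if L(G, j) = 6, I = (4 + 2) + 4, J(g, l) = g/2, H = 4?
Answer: -3295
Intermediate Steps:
J(g, l) = g/2 (J(g, l) = g*(1/2) = g/2)
I = 10 (I = 6 + 4 = 10)
X = -20 (X = -4*5 = -20)
E(p) = -16 (E(p) = -20 + 4 = -16)
E(L(J(3, 3), I)) - 3279 = -16 - 3279 = -3295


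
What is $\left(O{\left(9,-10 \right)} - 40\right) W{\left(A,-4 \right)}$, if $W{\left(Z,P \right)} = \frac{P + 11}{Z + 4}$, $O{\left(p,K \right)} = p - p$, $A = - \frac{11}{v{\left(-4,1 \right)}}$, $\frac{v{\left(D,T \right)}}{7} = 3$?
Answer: $- \frac{5880}{73} \approx -80.548$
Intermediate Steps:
$v{\left(D,T \right)} = 21$ ($v{\left(D,T \right)} = 7 \cdot 3 = 21$)
$A = - \frac{11}{21} \approx -0.52381$
$O{\left(p,K \right)} = 0$
$W{\left(Z,P \right)} = \frac{11 + P}{4 + Z}$
$\left(O{\left(9,-10 \right)} - 40\right) W{\left(A,-4 \right)} = \left(0 - 40\right) \frac{11 - 4}{4 - \frac{11}{21}} = - 40 \frac{1}{\frac{73}{21}} \cdot 7 = - 40 \cdot \frac{21}{73} \cdot 7 = \left(-40\right) \frac{147}{73} = - \frac{5880}{73}$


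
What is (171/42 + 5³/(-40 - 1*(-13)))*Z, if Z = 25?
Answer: -5275/378 ≈ -13.955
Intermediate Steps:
(171/42 + 5³/(-40 - 1*(-13)))*Z = (171/42 + 5³/(-40 - 1*(-13)))*25 = (171*(1/42) + 125/(-40 + 13))*25 = (57/14 + 125/(-27))*25 = (57/14 + 125*(-1/27))*25 = (57/14 - 125/27)*25 = -211/378*25 = -5275/378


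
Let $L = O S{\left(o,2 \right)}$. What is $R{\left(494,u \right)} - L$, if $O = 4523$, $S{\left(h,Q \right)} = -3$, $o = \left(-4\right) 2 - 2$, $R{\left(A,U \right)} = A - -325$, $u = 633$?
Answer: $14388$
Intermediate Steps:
$R{\left(A,U \right)} = 325 + A$ ($R{\left(A,U \right)} = A + 325 = 325 + A$)
$o = -10$ ($o = -8 - 2 = -10$)
$L = -13569$ ($L = 4523 \left(-3\right) = -13569$)
$R{\left(494,u \right)} - L = \left(325 + 494\right) - -13569 = 819 + 13569 = 14388$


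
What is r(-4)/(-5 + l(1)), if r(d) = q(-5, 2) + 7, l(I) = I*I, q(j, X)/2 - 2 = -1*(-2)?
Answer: -15/4 ≈ -3.7500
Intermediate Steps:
q(j, X) = 8 (q(j, X) = 4 + 2*(-1*(-2)) = 4 + 2*2 = 4 + 4 = 8)
l(I) = I²
r(d) = 15 (r(d) = 8 + 7 = 15)
r(-4)/(-5 + l(1)) = 15/(-5 + 1²) = 15/(-5 + 1) = 15/(-4) = -¼*15 = -15/4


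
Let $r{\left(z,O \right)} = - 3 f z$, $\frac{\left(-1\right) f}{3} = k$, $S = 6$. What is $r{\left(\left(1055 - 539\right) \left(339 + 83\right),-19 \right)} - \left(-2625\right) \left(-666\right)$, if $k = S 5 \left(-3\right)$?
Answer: $-178127370$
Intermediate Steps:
$k = -90$ ($k = 6 \cdot 5 \left(-3\right) = 30 \left(-3\right) = -90$)
$f = 270$ ($f = \left(-3\right) \left(-90\right) = 270$)
$r{\left(z,O \right)} = - 810 z$ ($r{\left(z,O \right)} = \left(-3\right) 270 z = - 810 z$)
$r{\left(\left(1055 - 539\right) \left(339 + 83\right),-19 \right)} - \left(-2625\right) \left(-666\right) = - 810 \left(1055 - 539\right) \left(339 + 83\right) - \left(-2625\right) \left(-666\right) = - 810 \cdot 516 \cdot 422 - 1748250 = \left(-810\right) 217752 - 1748250 = -176379120 - 1748250 = -178127370$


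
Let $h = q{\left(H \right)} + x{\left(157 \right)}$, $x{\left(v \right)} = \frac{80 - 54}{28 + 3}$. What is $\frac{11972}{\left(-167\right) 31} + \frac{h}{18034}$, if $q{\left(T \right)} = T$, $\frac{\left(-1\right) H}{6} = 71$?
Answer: $- \frac{109052054}{46681009} \approx -2.3361$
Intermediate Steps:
$H = -426$ ($H = \left(-6\right) 71 = -426$)
$x{\left(v \right)} = \frac{26}{31}$
$h = - \frac{13180}{31}$ ($h = -426 + \frac{26}{31} = - \frac{13180}{31} \approx -425.16$)
$\frac{11972}{\left(-167\right) 31} + \frac{h}{18034} = \frac{11972}{\left(-167\right) 31} - \frac{13180}{31 \cdot 18034} = \frac{11972}{-5177} - \frac{6590}{279527} = 11972 \left(- \frac{1}{5177}\right) - \frac{6590}{279527} = - \frac{11972}{5177} - \frac{6590}{279527} = - \frac{109052054}{46681009}$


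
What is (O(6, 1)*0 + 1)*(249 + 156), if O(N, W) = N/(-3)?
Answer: 405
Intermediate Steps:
O(N, W) = -N/3 (O(N, W) = N*(-1/3) = -N/3)
(O(6, 1)*0 + 1)*(249 + 156) = (-1/3*6*0 + 1)*(249 + 156) = (-2*0 + 1)*405 = (0 + 1)*405 = 1*405 = 405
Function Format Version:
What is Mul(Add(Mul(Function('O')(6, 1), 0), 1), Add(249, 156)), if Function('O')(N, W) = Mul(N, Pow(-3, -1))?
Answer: 405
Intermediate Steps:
Function('O')(N, W) = Mul(Rational(-1, 3), N) (Function('O')(N, W) = Mul(N, Rational(-1, 3)) = Mul(Rational(-1, 3), N))
Mul(Add(Mul(Function('O')(6, 1), 0), 1), Add(249, 156)) = Mul(Add(Mul(Mul(Rational(-1, 3), 6), 0), 1), Add(249, 156)) = Mul(Add(Mul(-2, 0), 1), 405) = Mul(Add(0, 1), 405) = Mul(1, 405) = 405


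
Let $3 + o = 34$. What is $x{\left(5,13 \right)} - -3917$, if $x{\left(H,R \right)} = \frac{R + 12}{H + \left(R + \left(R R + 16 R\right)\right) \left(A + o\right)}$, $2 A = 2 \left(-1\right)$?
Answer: $\frac{9169702}{2341} \approx 3917.0$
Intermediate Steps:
$A = -1$ ($A = \frac{2 \left(-1\right)}{2} = \frac{1}{2} \left(-2\right) = -1$)
$o = 31$ ($o = -3 + 34 = 31$)
$x{\left(H,R \right)} = \frac{12 + R}{H + 30 R^{2} + 510 R}$ ($x{\left(H,R \right)} = \frac{R + 12}{H + \left(R + \left(R R + 16 R\right)\right) \left(-1 + 31\right)} = \frac{12 + R}{H + \left(R + \left(R^{2} + 16 R\right)\right) 30} = \frac{12 + R}{H + \left(R^{2} + 17 R\right) 30} = \frac{12 + R}{H + \left(30 R^{2} + 510 R\right)} = \frac{12 + R}{H + 30 R^{2} + 510 R}$)
$x{\left(5,13 \right)} - -3917 = \frac{12 + 13}{5 + 30 \cdot 13^{2} + 510 \cdot 13} - -3917 = \frac{1}{5 + 30 \cdot 169 + 6630} \cdot 25 + 3917 = \frac{1}{5 + 5070 + 6630} \cdot 25 + 3917 = \frac{1}{11705} \cdot 25 + 3917 = \frac{5}{2341} + 3917 = \frac{9169702}{2341}$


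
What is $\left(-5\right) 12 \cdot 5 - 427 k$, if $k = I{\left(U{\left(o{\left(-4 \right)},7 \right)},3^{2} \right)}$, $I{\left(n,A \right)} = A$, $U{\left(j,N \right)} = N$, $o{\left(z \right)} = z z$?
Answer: $-4143$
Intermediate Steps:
$o{\left(z \right)} = z^{2}$
$k = 9$ ($k = 3^{2} = 9$)
$\left(-5\right) 12 \cdot 5 - 427 k = \left(-5\right) 12 \cdot 5 - 3843 = \left(-60\right) 5 - 3843 = -300 - 3843 = -4143$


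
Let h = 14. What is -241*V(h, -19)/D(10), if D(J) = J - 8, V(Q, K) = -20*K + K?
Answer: -87001/2 ≈ -43501.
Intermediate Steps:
V(Q, K) = -19*K
D(J) = -8 + J
-241*V(h, -19)/D(10) = -241*(-19*(-19))/(-8 + 10) = -87001/2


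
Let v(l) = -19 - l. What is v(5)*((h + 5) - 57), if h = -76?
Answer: 3072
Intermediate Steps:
v(5)*((h + 5) - 57) = (-19 - 1*5)*((-76 + 5) - 57) = (-19 - 5)*(-71 - 57) = -24*(-128) = 3072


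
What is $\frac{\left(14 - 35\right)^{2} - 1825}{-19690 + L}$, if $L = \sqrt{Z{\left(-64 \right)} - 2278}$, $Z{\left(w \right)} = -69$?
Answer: $\frac{27250960}{387698447} + \frac{1384 i \sqrt{2347}}{387698447} \approx 0.070289 + 0.00017294 i$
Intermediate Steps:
$L = i \sqrt{2347}$ ($L = \sqrt{-69 - 2278} = \sqrt{-2347} = i \sqrt{2347} \approx 48.446 i$)
$\frac{\left(14 - 35\right)^{2} - 1825}{-19690 + L} = \frac{\left(14 - 35\right)^{2} - 1825}{-19690 + i \sqrt{2347}} = \frac{\left(-21\right)^{2} - 1825}{-19690 + i \sqrt{2347}} = \frac{441 - 1825}{-19690 + i \sqrt{2347}} = - \frac{1384}{-19690 + i \sqrt{2347}}$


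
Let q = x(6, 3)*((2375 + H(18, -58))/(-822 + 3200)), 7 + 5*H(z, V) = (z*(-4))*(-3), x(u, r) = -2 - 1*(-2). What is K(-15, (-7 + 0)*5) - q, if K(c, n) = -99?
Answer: -99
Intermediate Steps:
x(u, r) = 0 (x(u, r) = -2 + 2 = 0)
H(z, V) = -7/5 + 12*z/5 (H(z, V) = -7/5 + ((z*(-4))*(-3))/5 = -7/5 + (-4*z*(-3))/5 = -7/5 + (12*z)/5 = -7/5 + 12*z/5)
q = 0 (q = 0*((2375 + (-7/5 + (12/5)*18))/(-822 + 3200)) = 0*((2375 + (-7/5 + 216/5))/2378) = 0*((2375 + 209/5)*(1/2378)) = 0*((12084/5)*(1/2378)) = 0*(6042/5945) = 0)
K(-15, (-7 + 0)*5) - q = -99 - 1*0 = -99 + 0 = -99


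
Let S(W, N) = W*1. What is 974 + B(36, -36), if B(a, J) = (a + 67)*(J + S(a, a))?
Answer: 974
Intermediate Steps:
S(W, N) = W
B(a, J) = (67 + a)*(J + a) (B(a, J) = (a + 67)*(J + a) = (67 + a)*(J + a))
974 + B(36, -36) = 974 + (36² + 67*(-36) + 67*36 - 36*36) = 974 + (1296 - 2412 + 2412 - 1296) = 974 + 0 = 974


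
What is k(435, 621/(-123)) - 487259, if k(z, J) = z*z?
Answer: -298034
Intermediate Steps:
k(z, J) = z²
k(435, 621/(-123)) - 487259 = 435² - 487259 = 189225 - 487259 = -298034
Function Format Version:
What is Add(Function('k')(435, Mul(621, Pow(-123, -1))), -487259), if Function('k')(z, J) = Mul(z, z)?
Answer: -298034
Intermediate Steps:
Function('k')(z, J) = Pow(z, 2)
Add(Function('k')(435, Mul(621, Pow(-123, -1))), -487259) = Add(Pow(435, 2), -487259) = Add(189225, -487259) = -298034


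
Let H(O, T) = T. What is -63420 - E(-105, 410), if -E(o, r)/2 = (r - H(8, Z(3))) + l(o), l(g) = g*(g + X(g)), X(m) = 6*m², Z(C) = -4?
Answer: -13932042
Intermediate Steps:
l(g) = g*(g + 6*g²)
E(o, r) = -8 - 2*r - 2*o²*(1 + 6*o) (E(o, r) = -2*((r - 1*(-4)) + o²*(1 + 6*o)) = -2*((r + 4) + o²*(1 + 6*o)) = -2*((4 + r) + o²*(1 + 6*o)) = -2*(4 + r + o²*(1 + 6*o)) = -8 - 2*r - 2*o²*(1 + 6*o))
-63420 - E(-105, 410) = -63420 - (-8 - 2*410 - 2*(-105)²*(1 + 6*(-105))) = -63420 - (-8 - 820 - 2*11025*(1 - 630)) = -63420 - (-8 - 820 - 2*11025*(-629)) = -63420 - (-8 - 820 + 13869450) = -63420 - 1*13868622 = -63420 - 13868622 = -13932042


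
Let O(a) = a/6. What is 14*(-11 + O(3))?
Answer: -147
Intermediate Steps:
O(a) = a/6 (O(a) = a*(⅙) = a/6)
14*(-11 + O(3)) = 14*(-11 + (⅙)*3) = 14*(-11 + ½) = 14*(-21/2) = -147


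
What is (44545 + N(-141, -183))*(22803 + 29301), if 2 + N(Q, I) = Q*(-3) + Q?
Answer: 2335561800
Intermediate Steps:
N(Q, I) = -2 - 2*Q (N(Q, I) = -2 + (Q*(-3) + Q) = -2 + (-3*Q + Q) = -2 - 2*Q)
(44545 + N(-141, -183))*(22803 + 29301) = (44545 + (-2 - 2*(-141)))*(22803 + 29301) = (44545 + (-2 + 282))*52104 = (44545 + 280)*52104 = 44825*52104 = 2335561800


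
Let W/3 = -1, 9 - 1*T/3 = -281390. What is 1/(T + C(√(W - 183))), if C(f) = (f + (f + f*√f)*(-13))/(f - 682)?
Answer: (682 - I*√186)/(575742354 + 13*(-186)^(¾) - 844185*I*√186) ≈ 1.1846e-6 - 1.2697e-12*I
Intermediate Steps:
T = 844197 (T = 27 - 3*(-281390) = 27 + 844170 = 844197)
W = -3 (W = 3*(-1) = -3)
C(f) = (-13*f^(3/2) - 12*f)/(-682 + f) (C(f) = (f + (f + f^(3/2))*(-13))/(-682 + f) = (f + (-13*f - 13*f^(3/2)))/(-682 + f) = (-13*f^(3/2) - 12*f)/(-682 + f))
1/(T + C(√(W - 183))) = 1/(844197 + (-13*(-3 - 183)^(¾) - 12*√(-3 - 183))/(-682 + √(-3 - 183))) = 1/(844197 + (-13*(-186)^(¾) - 12*I*√186)/(-682 + √(-186))) = 1/(844197 + (-13*186^(¾)*I^(3/2) - 12*I*√186)/(-682 + I*√186))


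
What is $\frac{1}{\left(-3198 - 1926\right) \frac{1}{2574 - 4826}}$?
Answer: $\frac{563}{1281} \approx 0.4395$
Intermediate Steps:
$\frac{1}{\left(-3198 - 1926\right) \frac{1}{2574 - 4826}} = \frac{1}{\left(-5124\right) \frac{1}{-2252}} = \frac{1}{\left(-5124\right) \left(- \frac{1}{2252}\right)} = \frac{1}{\frac{1281}{563}} = \frac{563}{1281}$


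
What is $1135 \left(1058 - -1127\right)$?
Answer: $2479975$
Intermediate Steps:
$1135 \left(1058 - -1127\right) = 1135 \left(1058 + 1127\right) = 1135 \cdot 2185 = 2479975$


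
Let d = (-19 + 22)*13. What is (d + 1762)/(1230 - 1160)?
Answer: 1801/70 ≈ 25.729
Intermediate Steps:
d = 39 (d = 3*13 = 39)
(d + 1762)/(1230 - 1160) = (39 + 1762)/(1230 - 1160) = 1801/70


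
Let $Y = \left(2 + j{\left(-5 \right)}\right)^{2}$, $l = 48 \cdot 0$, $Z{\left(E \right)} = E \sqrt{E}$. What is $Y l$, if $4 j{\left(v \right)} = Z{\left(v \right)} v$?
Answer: $0$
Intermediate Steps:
$Z{\left(E \right)} = E^{\frac{3}{2}}$
$j{\left(v \right)} = \frac{v^{\frac{5}{2}}}{4}$ ($j{\left(v \right)} = \frac{v^{\frac{3}{2}} v}{4} = \frac{v^{\frac{5}{2}}}{4}$)
$l = 0$
$Y = \left(2 + \frac{25 i \sqrt{5}}{4}\right)^{2}$ ($Y = \left(2 + \frac{\left(-5\right)^{\frac{5}{2}}}{4}\right)^{2} = \left(2 + \frac{25 i \sqrt{5}}{4}\right)^{2} \approx -191.31 + 55.902 i$)
$Y l = \left(- \frac{3061}{16} + 25 i \sqrt{5}\right) 0 = 0$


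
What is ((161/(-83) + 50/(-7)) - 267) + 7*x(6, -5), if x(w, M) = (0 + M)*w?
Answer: -282414/581 ≈ -486.08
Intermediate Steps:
x(w, M) = M*w
((161/(-83) + 50/(-7)) - 267) + 7*x(6, -5) = ((161/(-83) + 50/(-7)) - 267) + 7*(-5*6) = ((161*(-1/83) + 50*(-⅐)) - 267) + 7*(-30) = ((-161/83 - 50/7) - 267) - 210 = (-5277/581 - 267) - 210 = -160404/581 - 210 = -282414/581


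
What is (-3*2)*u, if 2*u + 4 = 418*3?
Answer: -3750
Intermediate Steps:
u = 625 (u = -2 + (418*3)/2 = -2 + (½)*1254 = -2 + 627 = 625)
(-3*2)*u = -3*2*625 = -6*625 = -3750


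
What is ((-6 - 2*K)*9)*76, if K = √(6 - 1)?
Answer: -4104 - 1368*√5 ≈ -7162.9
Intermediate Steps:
K = √5 ≈ 2.2361
((-6 - 2*K)*9)*76 = ((-6 - 2*√5)*9)*76 = (-54 - 18*√5)*76 = -4104 - 1368*√5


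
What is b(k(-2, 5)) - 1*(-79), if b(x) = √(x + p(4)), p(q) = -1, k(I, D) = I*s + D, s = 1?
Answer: 79 + √2 ≈ 80.414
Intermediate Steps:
k(I, D) = D + I (k(I, D) = I*1 + D = I + D = D + I)
b(x) = √(-1 + x) (b(x) = √(x - 1) = √(-1 + x))
b(k(-2, 5)) - 1*(-79) = √(-1 + (5 - 2)) - 1*(-79) = √(-1 + 3) + 79 = √2 + 79 = 79 + √2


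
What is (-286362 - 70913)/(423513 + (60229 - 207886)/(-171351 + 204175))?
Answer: -2345438920/2780248611 ≈ -0.84361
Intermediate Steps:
(-286362 - 70913)/(423513 + (60229 - 207886)/(-171351 + 204175)) = -357275/(423513 - 147657/32824) = -357275/13901243055/32824 = -357275*32824/13901243055 = -2345438920/2780248611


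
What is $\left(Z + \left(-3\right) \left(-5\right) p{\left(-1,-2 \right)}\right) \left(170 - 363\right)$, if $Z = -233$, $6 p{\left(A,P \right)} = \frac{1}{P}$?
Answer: $\frac{180841}{4} \approx 45210.0$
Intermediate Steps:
$p{\left(A,P \right)} = \frac{1}{6 P}$
$\left(Z + \left(-3\right) \left(-5\right) p{\left(-1,-2 \right)}\right) \left(170 - 363\right) = \left(-233 + \left(-3\right) \left(-5\right) \frac{1}{6 \left(-2\right)}\right) \left(170 - 363\right) = \left(-233 + 15 \cdot \frac{1}{6} \left(- \frac{1}{2}\right)\right) \left(-193\right) = \left(-233 + 15 \left(- \frac{1}{12}\right)\right) \left(-193\right) = \left(-233 - \frac{5}{4}\right) \left(-193\right) = \left(- \frac{937}{4}\right) \left(-193\right) = \frac{180841}{4}$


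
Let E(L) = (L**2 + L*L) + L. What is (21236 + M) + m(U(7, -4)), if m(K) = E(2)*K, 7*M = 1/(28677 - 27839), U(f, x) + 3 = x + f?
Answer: 124570377/5866 ≈ 21236.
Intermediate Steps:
U(f, x) = -3 + f + x (U(f, x) = -3 + (x + f) = -3 + (f + x) = -3 + f + x)
M = 1/5866 (M = 1/(7*(28677 - 27839)) = (1/7)/838 = (1/7)*(1/838) = 1/5866 ≈ 0.00017047)
E(L) = L + 2*L**2 (E(L) = (L**2 + L**2) + L = 2*L**2 + L = L + 2*L**2)
m(K) = 10*K (m(K) = (2*(1 + 2*2))*K = (2*(1 + 4))*K = (2*5)*K = 10*K)
(21236 + M) + m(U(7, -4)) = (21236 + 1/5866) + 10*(-3 + 7 - 4) = 124570377/5866 + 10*0 = 124570377/5866 + 0 = 124570377/5866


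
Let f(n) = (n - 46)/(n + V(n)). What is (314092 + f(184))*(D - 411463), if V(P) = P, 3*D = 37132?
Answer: -3008394356923/24 ≈ -1.2535e+11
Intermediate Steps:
D = 37132/3 (D = (1/3)*37132 = 37132/3 ≈ 12377.)
f(n) = (-46 + n)/(2*n) (f(n) = (n - 46)/(n + n) = (-46 + n)/((2*n)) = (-46 + n)*(1/(2*n)) = (-46 + n)/(2*n))
(314092 + f(184))*(D - 411463) = (314092 + (1/2)*(-46 + 184)/184)*(37132/3 - 411463) = (314092 + (1/2)*(1/184)*138)*(-1197257/3) = (314092 + 3/8)*(-1197257/3) = (2512739/8)*(-1197257/3) = -3008394356923/24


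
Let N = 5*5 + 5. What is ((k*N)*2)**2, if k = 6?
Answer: 129600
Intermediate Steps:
N = 30 (N = 25 + 5 = 30)
((k*N)*2)**2 = ((6*30)*2)**2 = (180*2)**2 = 360**2 = 129600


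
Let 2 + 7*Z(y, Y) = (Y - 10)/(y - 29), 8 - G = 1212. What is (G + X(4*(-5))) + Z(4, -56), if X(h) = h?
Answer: -214184/175 ≈ -1223.9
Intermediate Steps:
G = -1204 (G = 8 - 1*1212 = 8 - 1212 = -1204)
Z(y, Y) = -2/7 + (-10 + Y)/(7*(-29 + y)) (Z(y, Y) = -2/7 + ((Y - 10)/(y - 29))/7 = -2/7 + ((-10 + Y)/(-29 + y))/7 = -2/7 + (-10 + Y)/(7*(-29 + y)))
(G + X(4*(-5))) + Z(4, -56) = (-1204 + 4*(-5)) + (48 - 56 - 2*4)/(7*(-29 + 4)) = (-1204 - 20) + (1/7)*(48 - 56 - 8)/(-25) = -1224 + (1/7)*(-1/25)*(-16) = -1224 + 16/175 = -214184/175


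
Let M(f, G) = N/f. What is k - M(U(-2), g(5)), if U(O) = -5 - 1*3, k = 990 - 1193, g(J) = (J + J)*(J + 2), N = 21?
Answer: -1603/8 ≈ -200.38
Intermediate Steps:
g(J) = 2*J*(2 + J) (g(J) = (2*J)*(2 + J) = 2*J*(2 + J))
k = -203
U(O) = -8 (U(O) = -5 - 3 = -8)
M(f, G) = 21/f
k - M(U(-2), g(5)) = -203 - 21/(-8) = -203 - 21*(-1)/8 = -203 - 1*(-21/8) = -203 + 21/8 = -1603/8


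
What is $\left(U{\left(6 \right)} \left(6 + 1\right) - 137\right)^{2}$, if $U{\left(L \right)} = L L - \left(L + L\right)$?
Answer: $961$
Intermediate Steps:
$U{\left(L \right)} = L^{2} - 2 L$
$\left(U{\left(6 \right)} \left(6 + 1\right) - 137\right)^{2} = \left(6 \left(-2 + 6\right) \left(6 + 1\right) - 137\right)^{2} = \left(6 \cdot 4 \cdot 7 - 137\right)^{2} = \left(24 \cdot 7 - 137\right)^{2} = \left(168 - 137\right)^{2} = 31^{2} = 961$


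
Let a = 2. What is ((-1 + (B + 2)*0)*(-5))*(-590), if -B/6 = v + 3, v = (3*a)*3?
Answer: -2950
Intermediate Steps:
v = 18 (v = (3*2)*3 = 6*3 = 18)
B = -126 (B = -6*(18 + 3) = -6*21 = -126)
((-1 + (B + 2)*0)*(-5))*(-590) = ((-1 + (-126 + 2)*0)*(-5))*(-590) = ((-1 - 124*0)*(-5))*(-590) = ((-1 + 0)*(-5))*(-590) = -1*(-5)*(-590) = 5*(-590) = -2950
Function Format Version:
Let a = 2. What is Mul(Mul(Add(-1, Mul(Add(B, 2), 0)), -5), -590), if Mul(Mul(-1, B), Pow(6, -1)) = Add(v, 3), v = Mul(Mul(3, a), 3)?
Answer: -2950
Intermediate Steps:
v = 18 (v = Mul(Mul(3, 2), 3) = Mul(6, 3) = 18)
B = -126 (B = Mul(-6, Add(18, 3)) = Mul(-6, 21) = -126)
Mul(Mul(Add(-1, Mul(Add(B, 2), 0)), -5), -590) = Mul(Mul(Add(-1, Mul(Add(-126, 2), 0)), -5), -590) = Mul(Mul(Add(-1, Mul(-124, 0)), -5), -590) = Mul(Mul(Add(-1, 0), -5), -590) = Mul(Mul(-1, -5), -590) = Mul(5, -590) = -2950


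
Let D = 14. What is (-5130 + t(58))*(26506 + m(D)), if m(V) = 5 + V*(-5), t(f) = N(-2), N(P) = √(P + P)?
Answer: -135642330 + 52882*I ≈ -1.3564e+8 + 52882.0*I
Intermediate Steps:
N(P) = √2*√P (N(P) = √(2*P) = √2*√P)
t(f) = 2*I (t(f) = √2*√(-2) = √2*(I*√2) = 2*I)
m(V) = 5 - 5*V
(-5130 + t(58))*(26506 + m(D)) = (-5130 + 2*I)*(26506 + (5 - 5*14)) = (-5130 + 2*I)*(26506 + (5 - 70)) = (-5130 + 2*I)*(26506 - 65) = (-5130 + 2*I)*26441 = -135642330 + 52882*I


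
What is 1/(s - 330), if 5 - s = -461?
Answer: 1/136 ≈ 0.0073529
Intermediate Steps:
s = 466 (s = 5 - 1*(-461) = 5 + 461 = 466)
1/(s - 330) = 1/(466 - 330) = 1/136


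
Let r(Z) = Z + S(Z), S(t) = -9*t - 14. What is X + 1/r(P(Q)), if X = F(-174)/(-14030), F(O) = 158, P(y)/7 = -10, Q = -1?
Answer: -36119/3830190 ≈ -0.0094301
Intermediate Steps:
P(y) = -70 (P(y) = 7*(-10) = -70)
S(t) = -14 - 9*t
r(Z) = -14 - 8*Z (r(Z) = Z + (-14 - 9*Z) = -14 - 8*Z)
X = -79/7015 (X = 158/(-14030) = 158*(-1/14030) = -79/7015 ≈ -0.011262)
X + 1/r(P(Q)) = -79/7015 + 1/(-14 - 8*(-70)) = -79/7015 + 1/(-14 + 560) = -79/7015 + 1/546 = -36119/3830190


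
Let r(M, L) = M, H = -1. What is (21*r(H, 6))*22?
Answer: -462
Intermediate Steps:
(21*r(H, 6))*22 = (21*(-1))*22 = -21*22 = -462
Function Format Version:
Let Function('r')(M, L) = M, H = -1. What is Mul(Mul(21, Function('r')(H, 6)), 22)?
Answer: -462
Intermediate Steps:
Mul(Mul(21, Function('r')(H, 6)), 22) = Mul(Mul(21, -1), 22) = Mul(-21, 22) = -462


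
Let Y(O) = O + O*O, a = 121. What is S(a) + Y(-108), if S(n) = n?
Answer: 11677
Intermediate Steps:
Y(O) = O + O**2
S(a) + Y(-108) = 121 - 108*(1 - 108) = 121 - 108*(-107) = 121 + 11556 = 11677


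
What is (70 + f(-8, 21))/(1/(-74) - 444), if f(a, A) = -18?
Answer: -3848/32857 ≈ -0.11711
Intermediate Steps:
(70 + f(-8, 21))/(1/(-74) - 444) = (70 - 18)/(1/(-74) - 444) = 52/(-1/74 - 444) = 52/(-32857/74) = 52*(-74/32857) = -3848/32857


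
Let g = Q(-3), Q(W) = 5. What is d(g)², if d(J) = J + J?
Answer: 100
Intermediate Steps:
g = 5
d(J) = 2*J
d(g)² = (2*5)² = 10² = 100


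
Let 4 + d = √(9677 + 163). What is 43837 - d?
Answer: 43841 - 4*√615 ≈ 43742.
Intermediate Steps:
d = -4 + 4*√615 (d = -4 + √(9677 + 163) = -4 + √9840 = -4 + 4*√615 ≈ 95.197)
43837 - d = 43837 - (-4 + 4*√615) = 43837 + (4 - 4*√615) = 43841 - 4*√615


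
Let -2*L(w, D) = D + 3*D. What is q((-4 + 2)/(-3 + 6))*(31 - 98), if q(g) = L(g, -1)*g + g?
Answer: 134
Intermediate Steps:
L(w, D) = -2*D (L(w, D) = -(D + 3*D)/2 = -2*D)
q(g) = 3*g (q(g) = (-2*(-1))*g + g = 2*g + g = 3*g)
q((-4 + 2)/(-3 + 6))*(31 - 98) = (3*((-4 + 2)/(-3 + 6)))*(31 - 98) = (3*(-2/3))*(-67) = (3*(-2*⅓))*(-67) = (3*(-⅔))*(-67) = -2*(-67) = 134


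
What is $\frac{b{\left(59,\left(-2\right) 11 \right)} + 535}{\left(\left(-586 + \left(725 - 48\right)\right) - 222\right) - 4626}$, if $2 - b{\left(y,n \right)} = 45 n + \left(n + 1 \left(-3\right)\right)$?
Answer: $- \frac{1552}{4757} \approx -0.32626$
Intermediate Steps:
$b{\left(y,n \right)} = 5 - 46 n$ ($b{\left(y,n \right)} = 2 - \left(45 n + \left(n + 1 \left(-3\right)\right)\right) = 2 - \left(45 n + \left(n - 3\right)\right) = 2 - \left(45 n + \left(-3 + n\right)\right) = 2 - \left(-3 + 46 n\right) = 5 - 46 n$)
$\frac{b{\left(59,\left(-2\right) 11 \right)} + 535}{\left(\left(-586 + \left(725 - 48\right)\right) - 222\right) - 4626} = \frac{\left(5 - 46 \left(\left(-2\right) 11\right)\right) + 535}{\left(\left(-586 + \left(725 - 48\right)\right) - 222\right) - 4626} = \frac{\left(5 - -1012\right) + 535}{\left(\left(-586 + 677\right) - 222\right) - 4626} = \frac{\left(5 + 1012\right) + 535}{\left(91 - 222\right) - 4626} = \frac{1017 + 535}{-131 - 4626} = \frac{1552}{-4757} = 1552 \left(- \frac{1}{4757}\right) = - \frac{1552}{4757}$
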